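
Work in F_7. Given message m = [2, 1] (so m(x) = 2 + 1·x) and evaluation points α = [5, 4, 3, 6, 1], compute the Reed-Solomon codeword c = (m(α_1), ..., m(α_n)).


c = [0, 6, 5, 1, 3]

Message polynomial: m(x) = 2 + 1·x (mod 7).
For each evaluation point α_i, compute m(α_i) mod 7:
  α_1 = 5: Horner steps 1 → 0, so m(5) = 0.
  α_2 = 4: Horner steps 1 → 6, so m(4) = 6.
  α_3 = 3: Horner steps 1 → 5, so m(3) = 5.
  α_4 = 6: Horner steps 1 → 1, so m(6) = 1.
  α_5 = 1: Horner steps 1 → 3, so m(1) = 3.
Codeword c = [0, 6, 5, 1, 3] ∈ F_7^5.


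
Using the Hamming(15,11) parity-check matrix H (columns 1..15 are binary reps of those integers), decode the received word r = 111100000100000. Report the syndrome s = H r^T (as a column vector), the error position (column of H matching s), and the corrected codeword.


s = (1, 1, 1, 0)^T, error position = 14, corrected codeword c = 111100000100010

Compute s = H r^T mod 2 one row at a time:
  s_1 = 0 + 0 + 1 + 0 + 0 + 0 + 0 + 0 = 1 ≡ 1 (mod 2).
  s_2 = 1 + 0 + 0 + 0 + 0 + 0 + 0 + 0 = 1 ≡ 1 (mod 2).
  s_3 = 1 + 1 + 0 + 0 + 1 + 0 + 0 + 0 = 3 ≡ 1 (mod 2).
  s_4 = 1 + 1 + 0 + 0 + 0 + 0 + 0 + 0 = 2 ≡ 0 (mod 2).
s = (1, 1, 1, 0)^T — this equals column 14 of H (binary 1110), so error is at position 14.
Correct: flip bit 14 of r = 111100000100000 to get c = 111100000100010.


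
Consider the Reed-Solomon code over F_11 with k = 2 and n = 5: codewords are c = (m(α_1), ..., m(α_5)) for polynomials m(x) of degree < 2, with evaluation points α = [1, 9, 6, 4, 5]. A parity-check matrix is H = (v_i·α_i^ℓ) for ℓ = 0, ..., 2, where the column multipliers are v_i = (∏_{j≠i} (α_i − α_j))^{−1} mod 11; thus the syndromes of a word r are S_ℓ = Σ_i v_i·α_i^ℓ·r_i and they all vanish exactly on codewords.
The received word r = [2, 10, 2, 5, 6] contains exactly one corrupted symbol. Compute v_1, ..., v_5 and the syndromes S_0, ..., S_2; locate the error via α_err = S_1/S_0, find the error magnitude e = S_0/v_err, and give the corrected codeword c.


S = (2, 1, 6), error at position 3, error magnitude e = 6, c = [2, 10, 7, 5, 6].

Step 1: column multipliers v_i = (∏_{j≠i}(α_i − α_j))^{−1} mod 11.
  i = 1 (α = 1): (1−9)(1−6)(1−4)(1−5) = (−8)·(−5)·(−3)·(−4) = 480 ≡ 7, so v_1 = 7^{−1} = 8 (mod 11).
  i = 2 (α = 9): (9−1)(9−6)(9−4)(9−5) = 8·3·5·4 = 480 ≡ 7, so v_2 = 7^{−1} = 8 (mod 11).
  i = 3 (α = 6): (6−1)(6−9)(6−4)(6−5) = 5·(−3)·2·1 = −30 ≡ 3, so v_3 = 3^{−1} = 4 (mod 11).
  i = 4 (α = 4): (4−1)(4−9)(4−6)(4−5) = 3·(−5)·(−2)·(−1) = −30 ≡ 3, so v_4 = 3^{−1} = 4 (mod 11).
  i = 5 (α = 5): (5−1)(5−9)(5−6)(5−4) = 4·(−4)·(−1)·1 = 16 ≡ 5, so v_5 = 5^{−1} = 9 (mod 11).
  v = [8, 8, 4, 4, 9].
Step 2: syndromes of r = [2, 10, 2, 5, 6] (all sums mod 11).
  S_0 = Σ v_i r_i = 8·2 + 8·10 + 4·2 + 4·5 + 9·6 = 178 ≡ 2.
  S_1 = Σ v_i α_i r_i = 8·1·2 + 8·9·10 + 4·6·2 + 4·4·5 + 9·5·6 = 1134 ≡ 1.
  α_i^2 mod 11 = [1, 4, 3, 5, 3].
  S_2 = Σ v_i α_i^2 r_i = 8·1·2 + 8·4·10 + 4·3·2 + 4·5·5 + 9·3·6 = 622 ≡ 6.
  S = (2, 1, 6) ≠ 0, so r is not a codeword (an error is present).
Step 3: locate the error. For a single error e at position i, S_ℓ = v_i·e·α_i^ℓ, so α_err = S_1/S_0.
  S_0^{−1} = 2^{−1} = 6 (mod 11), so α_err = 1·6 = 6 ≡ 6 = α_3. Error position i = 3.
  Consistency check: S_2/S_1 = 6·1 = 6 ≡ 6 = α_err ✓ (single-error assumption holds).
Step 4: error magnitude e = S_0/v_3 = S_0·∏_{j≠3}(α_3 − α_j) = 2·3 = 6 ≡ 6 (mod 11).
Step 5: correct position 3: c_3 = r_3 − e = 2 − 6 ≡ 7 (mod 11). Hence c = [2, 10, 7, 5, 6].
  Check: interpolating c through the α_i gives m(x) = 1 + 1·x (degree < 2) with m(α_i) = c_i for every i, so c is indeed a codeword.


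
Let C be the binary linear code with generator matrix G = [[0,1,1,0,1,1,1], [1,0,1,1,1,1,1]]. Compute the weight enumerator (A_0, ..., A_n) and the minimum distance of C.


Weight distribution: A_0 = 1, A_3 = 1, A_5 = 1, A_6 = 1. Minimum distance d = 3.

Enumerate all 2^2 = 4 messages m ∈ F_2^2.
For each, compute codeword c = mG in F_2^7, then tally its weight.
  m = 00 → c = 0000000, weight = 0.
  m = 10 → c = 0110111, weight = 5.
  m = 01 → c = 1011111, weight = 6.
  m = 11 → c = 1101000, weight = 3.
Tally weights:
  weight 0: 1 codewords.
  weight 3: 1 codewords.
  weight 5: 1 codewords.
  weight 6: 1 codewords.
Minimum distance d = smallest w > 0 with A_w > 0 = 3.
Sanity: Σ A_w = 4 = 2^2 = 4 ✓.


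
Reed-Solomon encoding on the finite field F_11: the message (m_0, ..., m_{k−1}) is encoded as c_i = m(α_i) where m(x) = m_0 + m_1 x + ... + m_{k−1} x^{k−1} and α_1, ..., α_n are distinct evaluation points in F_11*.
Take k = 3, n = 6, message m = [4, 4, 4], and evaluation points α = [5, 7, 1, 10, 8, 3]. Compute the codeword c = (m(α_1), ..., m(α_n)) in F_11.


c = [3, 8, 1, 4, 6, 8]

Message polynomial: m(x) = 4 + 4·x + 4·x^2 (mod 11).
For each evaluation point α_i, compute m(α_i) mod 11:
  α_1 = 5: Horner steps 4 → 2 → 3, so m(5) = 3.
  α_2 = 7: Horner steps 4 → 10 → 8, so m(7) = 8.
  α_3 = 1: Horner steps 4 → 8 → 1, so m(1) = 1.
  α_4 = 10: Horner steps 4 → 0 → 4, so m(10) = 4.
  α_5 = 8: Horner steps 4 → 3 → 6, so m(8) = 6.
  α_6 = 3: Horner steps 4 → 5 → 8, so m(3) = 8.
Codeword c = [3, 8, 1, 4, 6, 8] ∈ F_11^6.


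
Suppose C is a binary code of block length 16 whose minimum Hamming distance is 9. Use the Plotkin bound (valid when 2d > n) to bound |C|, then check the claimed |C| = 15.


Plotkin bound M ≤ 8; given |C| = 15 > bound (violated).

Check applicability: 2d = 18, n = 16.
2d − n = 2 > 0, so Plotkin applies.
Compute d/(2d−n) = 9/2 ≈ 4.5000.
⌊d/(2d−n)⌋ = 4.
Plotkin bound: M ≤ 2·4 = 8.
Given |C| = 15, check: VIOLATED.
This |C| is above the Plotkin bound, so no binary code with n = 16, d = 9 and 15 codewords exists.


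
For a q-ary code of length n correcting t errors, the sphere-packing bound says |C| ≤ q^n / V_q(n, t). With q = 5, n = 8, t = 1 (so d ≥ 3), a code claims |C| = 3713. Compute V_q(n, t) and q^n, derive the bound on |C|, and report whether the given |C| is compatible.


V_q(n, t) = 33, q^n = 390625, Hamming bound = 11837, |C| = 3713 ≤ bound (satisfied).

Step 1: Compute V_q(n, t) = Σ_{j=0}^1 C(n, j) (q−1)^j.
  j = 0: C(8,0)·(4)^0 = 1·1 = 1.
  j = 1: C(8,1)·(4)^1 = 8·4 = 32.
  V_q(n, t) = 1 + 32 = 33.
Step 2: q^n = 5^8 = 390625.
Step 3: Hamming bound ⌊q^n / V_q(n,t)⌋ = ⌊390625/33⌋ = 11837.
Step 4: Compare |C| = 3713 to 11837: satisfied.
The claimed |C| lies below the Hamming bound.


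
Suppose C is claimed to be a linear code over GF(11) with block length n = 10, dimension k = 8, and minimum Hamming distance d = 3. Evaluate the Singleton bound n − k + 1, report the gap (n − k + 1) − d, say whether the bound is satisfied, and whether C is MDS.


Singleton RHS = n − k + 1 = 3, slack = 0, bound satisfied, MDS.

Singleton bound: d ≤ n − k + 1.
Here n = 10, k = 8, so n − k + 1 = 3.
Given d = 3, check d ≤ 3: YES.
Slack = (n − k + 1) − d = 0.
The code is MDS (slack = 0).
Description: the claimed parameters are [10, 8, 3]_11; such a code would be MDS (meets Singleton bound).


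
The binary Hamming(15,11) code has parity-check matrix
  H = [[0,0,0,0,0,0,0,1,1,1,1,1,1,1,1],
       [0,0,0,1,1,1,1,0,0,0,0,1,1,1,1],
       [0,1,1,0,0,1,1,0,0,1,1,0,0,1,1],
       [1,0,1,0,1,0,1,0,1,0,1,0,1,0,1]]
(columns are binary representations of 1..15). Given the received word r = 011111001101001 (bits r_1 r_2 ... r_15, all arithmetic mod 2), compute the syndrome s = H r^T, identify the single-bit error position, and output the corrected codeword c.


s = (0, 1, 1, 0)^T, error position = 6, corrected codeword c = 011110001101001

Compute s = H r^T mod 2 one row at a time:
  s_1 = 0 + 1 + 1 + 0 + 1 + 0 + 0 + 1 = 4 ≡ 0 (mod 2).
  s_2 = 1 + 1 + 1 + 0 + 1 + 0 + 0 + 1 = 5 ≡ 1 (mod 2).
  s_3 = 1 + 1 + 1 + 0 + 1 + 0 + 0 + 1 = 5 ≡ 1 (mod 2).
  s_4 = 0 + 1 + 1 + 0 + 1 + 0 + 0 + 1 = 4 ≡ 0 (mod 2).
s = (0, 1, 1, 0)^T — this equals column 6 of H (binary 0110), so error is at position 6.
Correct: flip bit 6 of r = 011111001101001 to get c = 011110001101001.


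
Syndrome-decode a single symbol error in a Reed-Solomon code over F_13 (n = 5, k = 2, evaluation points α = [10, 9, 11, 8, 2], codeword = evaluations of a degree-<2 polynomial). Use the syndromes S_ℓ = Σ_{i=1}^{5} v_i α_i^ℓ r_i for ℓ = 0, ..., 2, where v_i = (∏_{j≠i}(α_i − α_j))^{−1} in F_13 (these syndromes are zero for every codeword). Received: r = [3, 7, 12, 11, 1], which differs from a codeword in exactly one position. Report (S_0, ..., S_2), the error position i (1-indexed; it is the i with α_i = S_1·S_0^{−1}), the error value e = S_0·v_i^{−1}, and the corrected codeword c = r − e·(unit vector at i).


S = (12, 11, 9), error at position 5, error magnitude e = 5, c = [3, 7, 12, 11, 9].

Step 1: column multipliers v_i = (∏_{j≠i}(α_i − α_j))^{−1} mod 13.
  i = 1 (α = 10): (10−9)(10−11)(10−8)(10−2) = 1·(−1)·2·8 = −16 ≡ 10, so v_1 = 10^{−1} = 4 (mod 13).
  i = 2 (α = 9): (9−10)(9−11)(9−8)(9−2) = (−1)·(−2)·1·7 = 14 ≡ 1, so v_2 = 1^{−1} = 1 (mod 13).
  i = 3 (α = 11): (11−10)(11−9)(11−8)(11−2) = 1·2·3·9 = 54 ≡ 2, so v_3 = 2^{−1} = 7 (mod 13).
  i = 4 (α = 8): (8−10)(8−9)(8−11)(8−2) = (−2)·(−1)·(−3)·6 = −36 ≡ 3, so v_4 = 3^{−1} = 9 (mod 13).
  i = 5 (α = 2): (2−10)(2−9)(2−11)(2−8) = (−8)·(−7)·(−9)·(−6) = 3024 ≡ 8, so v_5 = 8^{−1} = 5 (mod 13).
  v = [4, 1, 7, 9, 5].
Step 2: syndromes of r = [3, 7, 12, 11, 1] (all sums mod 13).
  S_0 = Σ v_i r_i = 4·3 + 1·7 + 7·12 + 9·11 + 5·1 = 207 ≡ 12.
  S_1 = Σ v_i α_i r_i = 4·10·3 + 1·9·7 + 7·11·12 + 9·8·11 + 5·2·1 = 1909 ≡ 11.
  α_i^2 mod 13 = [9, 3, 4, 12, 4].
  S_2 = Σ v_i α_i^2 r_i = 4·9·3 + 1·3·7 + 7·4·12 + 9·12·11 + 5·4·1 = 1673 ≡ 9.
  S = (12, 11, 9) ≠ 0, so r is not a codeword (an error is present).
Step 3: locate the error. For a single error e at position i, S_ℓ = v_i·e·α_i^ℓ, so α_err = S_1/S_0.
  S_0^{−1} = 12^{−1} = 12 (mod 13), so α_err = 11·12 = 132 ≡ 2 = α_5. Error position i = 5.
  Consistency check: S_2/S_1 = 9·6 = 54 ≡ 2 = α_err ✓ (single-error assumption holds).
Step 4: error magnitude e = S_0/v_5 = S_0·∏_{j≠5}(α_5 − α_j) = 12·8 = 96 ≡ 5 (mod 13).
Step 5: correct position 5: c_5 = r_5 − e = 1 − 5 ≡ 9 (mod 13). Hence c = [3, 7, 12, 11, 9].
  Check: interpolating c through the α_i gives m(x) = 4 + 9·x (degree < 2) with m(α_i) = c_i for every i, so c is indeed a codeword.


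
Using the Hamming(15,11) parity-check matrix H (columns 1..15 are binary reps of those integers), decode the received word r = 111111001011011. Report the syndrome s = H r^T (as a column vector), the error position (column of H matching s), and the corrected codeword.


s = (1, 0, 0, 0)^T, error position = 8, corrected codeword c = 111111011011011

Compute s = H r^T mod 2 one row at a time:
  s_1 = 0 + 1 + 0 + 1 + 1 + 0 + 1 + 1 = 5 ≡ 1 (mod 2).
  s_2 = 1 + 1 + 1 + 0 + 1 + 0 + 1 + 1 = 6 ≡ 0 (mod 2).
  s_3 = 1 + 1 + 1 + 0 + 0 + 1 + 1 + 1 = 6 ≡ 0 (mod 2).
  s_4 = 1 + 1 + 1 + 0 + 1 + 1 + 0 + 1 = 6 ≡ 0 (mod 2).
s = (1, 0, 0, 0)^T — this equals column 8 of H (binary 1000), so error is at position 8.
Correct: flip bit 8 of r = 111111001011011 to get c = 111111011011011.


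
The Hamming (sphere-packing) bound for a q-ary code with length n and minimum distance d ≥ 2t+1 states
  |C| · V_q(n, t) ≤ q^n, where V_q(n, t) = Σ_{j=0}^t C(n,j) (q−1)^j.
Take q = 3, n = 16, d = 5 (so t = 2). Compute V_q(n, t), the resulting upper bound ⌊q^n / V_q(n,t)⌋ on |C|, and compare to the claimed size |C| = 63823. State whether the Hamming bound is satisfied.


V_q(n, t) = 513, q^n = 43046721, Hamming bound = 83911, |C| = 63823 ≤ bound (satisfied).

Step 1: Compute V_q(n, t) = Σ_{j=0}^2 C(n, j) (q−1)^j.
  j = 0: C(16,0)·(2)^0 = 1·1 = 1.
  j = 1: C(16,1)·(2)^1 = 16·2 = 32.
  j = 2: C(16,2)·(2)^2 = 120·4 = 480.
  V_q(n, t) = 1 + 32 + 480 = 513.
Step 2: q^n = 3^16 = 43046721.
Step 3: Hamming bound ⌊q^n / V_q(n,t)⌋ = ⌊43046721/513⌋ = 83911.
Step 4: Compare |C| = 63823 to 83911: satisfied.
The claimed |C| lies below the Hamming bound.


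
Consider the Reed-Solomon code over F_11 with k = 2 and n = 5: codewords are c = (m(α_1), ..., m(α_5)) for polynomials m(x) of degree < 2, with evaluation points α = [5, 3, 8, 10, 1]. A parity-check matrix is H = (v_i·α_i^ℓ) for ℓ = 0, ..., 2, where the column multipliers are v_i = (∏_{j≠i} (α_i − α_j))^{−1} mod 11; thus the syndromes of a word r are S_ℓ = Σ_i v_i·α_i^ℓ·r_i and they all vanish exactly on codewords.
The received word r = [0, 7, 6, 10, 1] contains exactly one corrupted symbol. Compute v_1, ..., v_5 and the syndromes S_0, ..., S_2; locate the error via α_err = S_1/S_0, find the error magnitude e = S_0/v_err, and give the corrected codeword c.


S = (1, 1, 1), error at position 5, error magnitude e = 9, c = [0, 7, 6, 10, 3].

Step 1: column multipliers v_i = (∏_{j≠i}(α_i − α_j))^{−1} mod 11.
  i = 1 (α = 5): (5−3)(5−8)(5−10)(5−1) = 2·(−3)·(−5)·4 = 120 ≡ 10, so v_1 = 10^{−1} = 10 (mod 11).
  i = 2 (α = 3): (3−5)(3−8)(3−10)(3−1) = (−2)·(−5)·(−7)·2 = −140 ≡ 3, so v_2 = 3^{−1} = 4 (mod 11).
  i = 3 (α = 8): (8−5)(8−3)(8−10)(8−1) = 3·5·(−2)·7 = −210 ≡ 10, so v_3 = 10^{−1} = 10 (mod 11).
  i = 4 (α = 10): (10−5)(10−3)(10−8)(10−1) = 5·7·2·9 = 630 ≡ 3, so v_4 = 3^{−1} = 4 (mod 11).
  i = 5 (α = 1): (1−5)(1−3)(1−8)(1−10) = (−4)·(−2)·(−7)·(−9) = 504 ≡ 9, so v_5 = 9^{−1} = 5 (mod 11).
  v = [10, 4, 10, 4, 5].
Step 2: syndromes of r = [0, 7, 6, 10, 1] (all sums mod 11).
  S_0 = Σ v_i r_i = 10·0 + 4·7 + 10·6 + 4·10 + 5·1 = 133 ≡ 1.
  S_1 = Σ v_i α_i r_i = 10·5·0 + 4·3·7 + 10·8·6 + 4·10·10 + 5·1·1 = 969 ≡ 1.
  α_i^2 mod 11 = [3, 9, 9, 1, 1].
  S_2 = Σ v_i α_i^2 r_i = 10·3·0 + 4·9·7 + 10·9·6 + 4·1·10 + 5·1·1 = 837 ≡ 1.
  S = (1, 1, 1) ≠ 0, so r is not a codeword (an error is present).
Step 3: locate the error. For a single error e at position i, S_ℓ = v_i·e·α_i^ℓ, so α_err = S_1/S_0.
  S_0^{−1} = 1^{−1} = 1 (mod 11), so α_err = 1·1 = 1 ≡ 1 = α_5. Error position i = 5.
  Consistency check: S_2/S_1 = 1·1 = 1 ≡ 1 = α_err ✓ (single-error assumption holds).
Step 4: error magnitude e = S_0/v_5 = S_0·∏_{j≠5}(α_5 − α_j) = 1·9 = 9 ≡ 9 (mod 11).
Step 5: correct position 5: c_5 = r_5 − e = 1 − 9 ≡ 3 (mod 11). Hence c = [0, 7, 6, 10, 3].
  Check: interpolating c through the α_i gives m(x) = 1 + 2·x (degree < 2) with m(α_i) = c_i for every i, so c is indeed a codeword.


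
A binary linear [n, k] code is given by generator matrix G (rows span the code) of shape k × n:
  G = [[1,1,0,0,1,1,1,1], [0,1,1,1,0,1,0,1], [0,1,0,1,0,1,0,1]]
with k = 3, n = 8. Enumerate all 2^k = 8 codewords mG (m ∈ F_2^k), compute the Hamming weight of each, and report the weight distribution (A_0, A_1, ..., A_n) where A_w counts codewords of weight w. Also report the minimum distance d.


Weight distribution: A_0 = 1, A_1 = 1, A_4 = 2, A_5 = 2, A_6 = 1, A_7 = 1. Minimum distance d = 1.

Enumerate all 2^3 = 8 messages m ∈ F_2^3.
For each, compute codeword c = mG in F_2^8, then tally its weight.
  m = 000 → c = 00000000, weight = 0.
  m = 100 → c = 11001111, weight = 6.
  m = 010 → c = 01110101, weight = 5.
  m = 110 → c = 10111010, weight = 5.
  m = 001 → c = 01010101, weight = 4.
  m = 101 → c = 10011010, weight = 4.
  m = 011 → c = 00100000, weight = 1.
  m = 111 → c = 11101111, weight = 7.
Tally weights:
  weight 0: 1 codewords.
  weight 1: 1 codewords.
  weight 4: 2 codewords.
  weight 5: 2 codewords.
  weight 6: 1 codewords.
  weight 7: 1 codewords.
Minimum distance d = smallest w > 0 with A_w > 0 = 1.
Sanity: Σ A_w = 8 = 2^3 = 8 ✓.


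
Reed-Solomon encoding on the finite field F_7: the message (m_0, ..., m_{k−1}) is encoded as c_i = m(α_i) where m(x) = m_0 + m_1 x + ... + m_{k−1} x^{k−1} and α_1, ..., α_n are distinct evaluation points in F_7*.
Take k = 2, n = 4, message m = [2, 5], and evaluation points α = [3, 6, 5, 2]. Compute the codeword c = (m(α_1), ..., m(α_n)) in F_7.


c = [3, 4, 6, 5]

Message polynomial: m(x) = 2 + 5·x (mod 7).
For each evaluation point α_i, compute m(α_i) mod 7:
  α_1 = 3: Horner steps 5 → 3, so m(3) = 3.
  α_2 = 6: Horner steps 5 → 4, so m(6) = 4.
  α_3 = 5: Horner steps 5 → 6, so m(5) = 6.
  α_4 = 2: Horner steps 5 → 5, so m(2) = 5.
Codeword c = [3, 4, 6, 5] ∈ F_7^4.


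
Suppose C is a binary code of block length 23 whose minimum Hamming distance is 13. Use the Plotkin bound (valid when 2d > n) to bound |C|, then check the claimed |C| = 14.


Plotkin bound M ≤ 8; given |C| = 14 > bound (violated).

Check applicability: 2d = 26, n = 23.
2d − n = 3 > 0, so Plotkin applies.
Compute d/(2d−n) = 13/3 ≈ 4.3333.
⌊d/(2d−n)⌋ = 4.
Plotkin bound: M ≤ 2·4 = 8.
Given |C| = 14, check: VIOLATED.
This |C| is above the Plotkin bound, so no binary code with n = 23, d = 13 and 14 codewords exists.


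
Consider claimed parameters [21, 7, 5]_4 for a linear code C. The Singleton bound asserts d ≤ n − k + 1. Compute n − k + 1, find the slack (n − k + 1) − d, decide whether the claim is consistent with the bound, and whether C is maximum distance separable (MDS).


Singleton RHS = n − k + 1 = 15, slack = 10, bound satisfied, not MDS.

Singleton bound: d ≤ n − k + 1.
Here n = 21, k = 7, so n − k + 1 = 15.
Given d = 5, check d ≤ 15: YES.
Slack = (n − k + 1) − d = 10.
The code is NOT MDS (slack = 10 > 0).
Description: the claimed parameters are [21, 7, 5]_4; such a code would be non-MDS.


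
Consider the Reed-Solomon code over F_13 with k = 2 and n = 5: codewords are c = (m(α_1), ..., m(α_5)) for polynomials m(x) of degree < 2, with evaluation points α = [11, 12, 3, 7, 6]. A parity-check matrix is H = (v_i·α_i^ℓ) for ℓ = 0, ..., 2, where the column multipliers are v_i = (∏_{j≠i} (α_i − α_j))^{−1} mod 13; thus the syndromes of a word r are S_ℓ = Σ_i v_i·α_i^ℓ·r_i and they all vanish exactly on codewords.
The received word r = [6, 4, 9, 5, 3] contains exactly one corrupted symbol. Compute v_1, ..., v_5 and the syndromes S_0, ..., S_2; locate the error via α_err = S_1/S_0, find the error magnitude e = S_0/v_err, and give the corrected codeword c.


S = (2, 1, 7), error at position 4, error magnitude e = 4, c = [6, 4, 9, 1, 3].

Step 1: column multipliers v_i = (∏_{j≠i}(α_i − α_j))^{−1} mod 13.
  i = 1 (α = 11): (11−12)(11−3)(11−7)(11−6) = (−1)·8·4·5 = −160 ≡ 9, so v_1 = 9^{−1} = 3 (mod 13).
  i = 2 (α = 12): (12−11)(12−3)(12−7)(12−6) = 1·9·5·6 = 270 ≡ 10, so v_2 = 10^{−1} = 4 (mod 13).
  i = 3 (α = 3): (3−11)(3−12)(3−7)(3−6) = (−8)·(−9)·(−4)·(−3) = 864 ≡ 6, so v_3 = 6^{−1} = 11 (mod 13).
  i = 4 (α = 7): (7−11)(7−12)(7−3)(7−6) = (−4)·(−5)·4·1 = 80 ≡ 2, so v_4 = 2^{−1} = 7 (mod 13).
  i = 5 (α = 6): (6−11)(6−12)(6−3)(6−7) = (−5)·(−6)·3·(−1) = −90 ≡ 1, so v_5 = 1^{−1} = 1 (mod 13).
  v = [3, 4, 11, 7, 1].
Step 2: syndromes of r = [6, 4, 9, 5, 3] (all sums mod 13).
  S_0 = Σ v_i r_i = 3·6 + 4·4 + 11·9 + 7·5 + 1·3 = 171 ≡ 2.
  S_1 = Σ v_i α_i r_i = 3·11·6 + 4·12·4 + 11·3·9 + 7·7·5 + 1·6·3 = 950 ≡ 1.
  α_i^2 mod 13 = [4, 1, 9, 10, 10].
  S_2 = Σ v_i α_i^2 r_i = 3·4·6 + 4·1·4 + 11·9·9 + 7·10·5 + 1·10·3 = 1359 ≡ 7.
  S = (2, 1, 7) ≠ 0, so r is not a codeword (an error is present).
Step 3: locate the error. For a single error e at position i, S_ℓ = v_i·e·α_i^ℓ, so α_err = S_1/S_0.
  S_0^{−1} = 2^{−1} = 7 (mod 13), so α_err = 1·7 = 7 ≡ 7 = α_4. Error position i = 4.
  Consistency check: S_2/S_1 = 7·1 = 7 ≡ 7 = α_err ✓ (single-error assumption holds).
Step 4: error magnitude e = S_0/v_4 = S_0·∏_{j≠4}(α_4 − α_j) = 2·2 = 4 ≡ 4 (mod 13).
Step 5: correct position 4: c_4 = r_4 − e = 5 − 4 ≡ 1 (mod 13). Hence c = [6, 4, 9, 1, 3].
  Check: interpolating c through the α_i gives m(x) = 2 + 11·x (degree < 2) with m(α_i) = c_i for every i, so c is indeed a codeword.


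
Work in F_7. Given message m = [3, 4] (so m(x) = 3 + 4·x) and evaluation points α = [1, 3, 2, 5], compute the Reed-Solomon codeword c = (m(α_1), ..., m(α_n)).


c = [0, 1, 4, 2]

Message polynomial: m(x) = 3 + 4·x (mod 7).
For each evaluation point α_i, compute m(α_i) mod 7:
  α_1 = 1: Horner steps 4 → 0, so m(1) = 0.
  α_2 = 3: Horner steps 4 → 1, so m(3) = 1.
  α_3 = 2: Horner steps 4 → 4, so m(2) = 4.
  α_4 = 5: Horner steps 4 → 2, so m(5) = 2.
Codeword c = [0, 1, 4, 2] ∈ F_7^4.


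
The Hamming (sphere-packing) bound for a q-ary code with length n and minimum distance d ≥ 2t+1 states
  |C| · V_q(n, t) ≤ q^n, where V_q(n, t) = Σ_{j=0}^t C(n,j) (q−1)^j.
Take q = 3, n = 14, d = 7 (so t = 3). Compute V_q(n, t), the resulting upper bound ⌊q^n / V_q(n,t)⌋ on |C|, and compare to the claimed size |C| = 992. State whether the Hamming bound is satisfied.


V_q(n, t) = 3305, q^n = 4782969, Hamming bound = 1447, |C| = 992 ≤ bound (satisfied).

Step 1: Compute V_q(n, t) = Σ_{j=0}^3 C(n, j) (q−1)^j.
  j = 0: C(14,0)·(2)^0 = 1·1 = 1.
  j = 1: C(14,1)·(2)^1 = 14·2 = 28.
  j = 2: C(14,2)·(2)^2 = 91·4 = 364.
  j = 3: C(14,3)·(2)^3 = 364·8 = 2912.
  V_q(n, t) = 1 + 28 + 364 + 2912 = 3305.
Step 2: q^n = 3^14 = 4782969.
Step 3: Hamming bound ⌊q^n / V_q(n,t)⌋ = ⌊4782969/3305⌋ = 1447.
Step 4: Compare |C| = 992 to 1447: satisfied.
The claimed |C| lies below the Hamming bound.


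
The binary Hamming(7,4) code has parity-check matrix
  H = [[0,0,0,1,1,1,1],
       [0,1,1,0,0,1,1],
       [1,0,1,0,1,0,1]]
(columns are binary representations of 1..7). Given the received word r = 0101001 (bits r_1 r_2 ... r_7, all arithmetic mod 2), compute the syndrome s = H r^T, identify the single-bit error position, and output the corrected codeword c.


s = (0, 0, 1)^T, error position = 1, corrected codeword c = 1101001

Compute s = H r^T mod 2 one row at a time:
  s_1 = 1 + 0 + 0 + 1 = 2 ≡ 0 (mod 2).
  s_2 = 1 + 0 + 0 + 1 = 2 ≡ 0 (mod 2).
  s_3 = 0 + 0 + 0 + 1 = 1 ≡ 1 (mod 2).
s = (0, 0, 1)^T — this equals column 1 of H (binary 001), so error is at position 1.
Correct: flip bit 1 of r = 0101001 to get c = 1101001.


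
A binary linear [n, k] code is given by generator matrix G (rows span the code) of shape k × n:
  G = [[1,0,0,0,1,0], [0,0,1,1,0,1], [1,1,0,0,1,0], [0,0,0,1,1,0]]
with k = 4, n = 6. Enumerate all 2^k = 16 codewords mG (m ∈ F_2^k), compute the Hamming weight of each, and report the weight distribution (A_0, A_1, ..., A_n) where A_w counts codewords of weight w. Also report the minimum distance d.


Weight distribution: A_0 = 1, A_1 = 1, A_2 = 3, A_3 = 6, A_4 = 3, A_5 = 1, A_6 = 1. Minimum distance d = 1.

Enumerate all 2^4 = 16 messages m ∈ F_2^4.
For each, compute codeword c = mG in F_2^6, then tally its weight.
  m = 0000 → c = 000000, weight = 0.
  m = 1000 → c = 100010, weight = 2.
  m = 0100 → c = 001101, weight = 3.
  m = 1100 → c = 101111, weight = 5.
  m = 0010 → c = 110010, weight = 3.
  m = 1010 → c = 010000, weight = 1.
  m = 0110 → c = 111111, weight = 6.
  m = 1110 → c = 011101, weight = 4.
  m = 0001 → c = 000110, weight = 2.
  m = 1001 → c = 100100, weight = 2.
  m = 0101 → c = 001011, weight = 3.
  m = 1101 → c = 101001, weight = 3.
  m = 0011 → c = 110100, weight = 3.
  m = 1011 → c = 010110, weight = 3.
  m = 0111 → c = 111001, weight = 4.
  m = 1111 → c = 011011, weight = 4.
Tally weights:
  weight 0: 1 codewords.
  weight 1: 1 codewords.
  weight 2: 3 codewords.
  weight 3: 6 codewords.
  weight 4: 3 codewords.
  weight 5: 1 codewords.
  weight 6: 1 codewords.
Minimum distance d = smallest w > 0 with A_w > 0 = 1.
Sanity: Σ A_w = 16 = 2^4 = 16 ✓.


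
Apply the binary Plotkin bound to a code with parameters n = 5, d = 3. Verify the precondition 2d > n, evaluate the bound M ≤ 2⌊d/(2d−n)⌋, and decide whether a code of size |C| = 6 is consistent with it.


Plotkin bound M ≤ 6; given |C| = 6 ≤ bound (satisfied).

Check applicability: 2d = 6, n = 5.
2d − n = 1 > 0, so Plotkin applies.
Compute d/(2d−n) = 3/1 ≈ 3.0000.
⌊d/(2d−n)⌋ = 3.
Plotkin bound: M ≤ 2·3 = 6.
Given |C| = 6, check: satisfied.
This |C| is at the Plotkin bound.


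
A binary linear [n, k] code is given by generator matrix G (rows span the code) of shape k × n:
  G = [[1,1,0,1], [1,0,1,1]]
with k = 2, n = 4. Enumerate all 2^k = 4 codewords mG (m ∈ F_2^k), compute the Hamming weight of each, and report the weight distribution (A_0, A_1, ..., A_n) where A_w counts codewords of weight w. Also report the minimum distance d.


Weight distribution: A_0 = 1, A_2 = 1, A_3 = 2. Minimum distance d = 2.

Enumerate all 2^2 = 4 messages m ∈ F_2^2.
For each, compute codeword c = mG in F_2^4, then tally its weight.
  m = 00 → c = 0000, weight = 0.
  m = 10 → c = 1101, weight = 3.
  m = 01 → c = 1011, weight = 3.
  m = 11 → c = 0110, weight = 2.
Tally weights:
  weight 0: 1 codewords.
  weight 2: 1 codewords.
  weight 3: 2 codewords.
Minimum distance d = smallest w > 0 with A_w > 0 = 2.
Sanity: Σ A_w = 4 = 2^2 = 4 ✓.


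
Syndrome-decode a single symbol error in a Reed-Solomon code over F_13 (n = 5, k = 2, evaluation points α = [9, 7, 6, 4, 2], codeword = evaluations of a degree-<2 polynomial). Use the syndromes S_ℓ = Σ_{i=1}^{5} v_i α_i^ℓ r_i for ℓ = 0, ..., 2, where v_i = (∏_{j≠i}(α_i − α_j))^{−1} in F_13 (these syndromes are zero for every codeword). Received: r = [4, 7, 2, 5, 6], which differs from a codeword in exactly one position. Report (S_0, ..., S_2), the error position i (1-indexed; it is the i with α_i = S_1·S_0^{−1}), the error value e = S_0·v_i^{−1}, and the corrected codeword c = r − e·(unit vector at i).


S = (9, 5, 10), error at position 5, error magnitude e = 11, c = [4, 7, 2, 5, 8].

Step 1: column multipliers v_i = (∏_{j≠i}(α_i − α_j))^{−1} mod 13.
  i = 1 (α = 9): (9−7)(9−6)(9−4)(9−2) = 2·3·5·7 = 210 ≡ 2, so v_1 = 2^{−1} = 7 (mod 13).
  i = 2 (α = 7): (7−9)(7−6)(7−4)(7−2) = (−2)·1·3·5 = −30 ≡ 9, so v_2 = 9^{−1} = 3 (mod 13).
  i = 3 (α = 6): (6−9)(6−7)(6−4)(6−2) = (−3)·(−1)·2·4 = 24 ≡ 11, so v_3 = 11^{−1} = 6 (mod 13).
  i = 4 (α = 4): (4−9)(4−7)(4−6)(4−2) = (−5)·(−3)·(−2)·2 = −60 ≡ 5, so v_4 = 5^{−1} = 8 (mod 13).
  i = 5 (α = 2): (2−9)(2−7)(2−6)(2−4) = (−7)·(−5)·(−4)·(−2) = 280 ≡ 7, so v_5 = 7^{−1} = 2 (mod 13).
  v = [7, 3, 6, 8, 2].
Step 2: syndromes of r = [4, 7, 2, 5, 6] (all sums mod 13).
  S_0 = Σ v_i r_i = 7·4 + 3·7 + 6·2 + 8·5 + 2·6 = 113 ≡ 9.
  S_1 = Σ v_i α_i r_i = 7·9·4 + 3·7·7 + 6·6·2 + 8·4·5 + 2·2·6 = 655 ≡ 5.
  α_i^2 mod 13 = [3, 10, 10, 3, 4].
  S_2 = Σ v_i α_i^2 r_i = 7·3·4 + 3·10·7 + 6·10·2 + 8·3·5 + 2·4·6 = 582 ≡ 10.
  S = (9, 5, 10) ≠ 0, so r is not a codeword (an error is present).
Step 3: locate the error. For a single error e at position i, S_ℓ = v_i·e·α_i^ℓ, so α_err = S_1/S_0.
  S_0^{−1} = 9^{−1} = 3 (mod 13), so α_err = 5·3 = 15 ≡ 2 = α_5. Error position i = 5.
  Consistency check: S_2/S_1 = 10·8 = 80 ≡ 2 = α_err ✓ (single-error assumption holds).
Step 4: error magnitude e = S_0/v_5 = S_0·∏_{j≠5}(α_5 − α_j) = 9·7 = 63 ≡ 11 (mod 13).
Step 5: correct position 5: c_5 = r_5 − e = 6 − 11 ≡ 8 (mod 13). Hence c = [4, 7, 2, 5, 8].
  Check: interpolating c through the α_i gives m(x) = 11 + 5·x (degree < 2) with m(α_i) = c_i for every i, so c is indeed a codeword.


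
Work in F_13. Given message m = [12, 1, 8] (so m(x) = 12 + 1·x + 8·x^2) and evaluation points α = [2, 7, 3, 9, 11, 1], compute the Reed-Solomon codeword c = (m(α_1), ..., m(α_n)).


c = [7, 8, 9, 6, 3, 8]

Message polynomial: m(x) = 12 + 1·x + 8·x^2 (mod 13).
For each evaluation point α_i, compute m(α_i) mod 13:
  α_1 = 2: Horner steps 8 → 4 → 7, so m(2) = 7.
  α_2 = 7: Horner steps 8 → 5 → 8, so m(7) = 8.
  α_3 = 3: Horner steps 8 → 12 → 9, so m(3) = 9.
  α_4 = 9: Horner steps 8 → 8 → 6, so m(9) = 6.
  α_5 = 11: Horner steps 8 → 11 → 3, so m(11) = 3.
  α_6 = 1: Horner steps 8 → 9 → 8, so m(1) = 8.
Codeword c = [7, 8, 9, 6, 3, 8] ∈ F_13^6.


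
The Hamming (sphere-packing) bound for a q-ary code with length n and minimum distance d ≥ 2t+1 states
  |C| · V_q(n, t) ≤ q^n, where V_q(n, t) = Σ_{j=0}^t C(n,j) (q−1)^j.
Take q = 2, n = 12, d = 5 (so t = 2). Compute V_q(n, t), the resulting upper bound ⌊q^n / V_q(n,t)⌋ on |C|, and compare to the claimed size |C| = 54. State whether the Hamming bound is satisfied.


V_q(n, t) = 79, q^n = 4096, Hamming bound = 51, |C| = 54 > bound (violated).

Step 1: Compute V_q(n, t) = Σ_{j=0}^2 C(n, j) (q−1)^j.
  j = 0: C(12,0)·(1)^0 = 1·1 = 1.
  j = 1: C(12,1)·(1)^1 = 12·1 = 12.
  j = 2: C(12,2)·(1)^2 = 66·1 = 66.
  V_q(n, t) = 1 + 12 + 66 = 79.
Step 2: q^n = 2^12 = 4096.
Step 3: Hamming bound ⌊q^n / V_q(n,t)⌋ = ⌊4096/79⌋ = 51.
Step 4: Compare |C| = 54 to 51: violated.
The claimed |C| lies above the Hamming bound, so no 2-ary code of length 12 with d ≥ 5 can have 54 codewords.


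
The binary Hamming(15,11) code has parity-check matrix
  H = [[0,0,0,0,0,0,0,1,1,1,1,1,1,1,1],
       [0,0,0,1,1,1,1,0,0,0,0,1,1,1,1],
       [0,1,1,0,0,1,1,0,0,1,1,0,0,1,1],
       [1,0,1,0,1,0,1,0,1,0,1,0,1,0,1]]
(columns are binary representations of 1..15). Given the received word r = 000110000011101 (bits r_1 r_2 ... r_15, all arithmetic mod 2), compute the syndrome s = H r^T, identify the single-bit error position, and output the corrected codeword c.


s = (0, 1, 0, 0)^T, error position = 4, corrected codeword c = 000010000011101

Compute s = H r^T mod 2 one row at a time:
  s_1 = 0 + 0 + 0 + 1 + 1 + 1 + 0 + 1 = 4 ≡ 0 (mod 2).
  s_2 = 1 + 1 + 0 + 0 + 1 + 1 + 0 + 1 = 5 ≡ 1 (mod 2).
  s_3 = 0 + 0 + 0 + 0 + 0 + 1 + 0 + 1 = 2 ≡ 0 (mod 2).
  s_4 = 0 + 0 + 1 + 0 + 0 + 1 + 1 + 1 = 4 ≡ 0 (mod 2).
s = (0, 1, 0, 0)^T — this equals column 4 of H (binary 0100), so error is at position 4.
Correct: flip bit 4 of r = 000110000011101 to get c = 000010000011101.


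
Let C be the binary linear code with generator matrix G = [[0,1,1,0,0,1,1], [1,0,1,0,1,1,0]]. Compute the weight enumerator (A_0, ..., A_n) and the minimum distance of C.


Weight distribution: A_0 = 1, A_4 = 3. Minimum distance d = 4.

Enumerate all 2^2 = 4 messages m ∈ F_2^2.
For each, compute codeword c = mG in F_2^7, then tally its weight.
  m = 00 → c = 0000000, weight = 0.
  m = 10 → c = 0110011, weight = 4.
  m = 01 → c = 1010110, weight = 4.
  m = 11 → c = 1100101, weight = 4.
Tally weights:
  weight 0: 1 codewords.
  weight 4: 3 codewords.
Minimum distance d = smallest w > 0 with A_w > 0 = 4.
Sanity: Σ A_w = 4 = 2^2 = 4 ✓.


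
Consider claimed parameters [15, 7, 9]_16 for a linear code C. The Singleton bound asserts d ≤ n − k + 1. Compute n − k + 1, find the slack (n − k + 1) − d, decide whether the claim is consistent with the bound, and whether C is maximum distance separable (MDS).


Singleton RHS = n − k + 1 = 9, slack = 0, bound satisfied, MDS.

Singleton bound: d ≤ n − k + 1.
Here n = 15, k = 7, so n − k + 1 = 9.
Given d = 9, check d ≤ 9: YES.
Slack = (n − k + 1) − d = 0.
The code is MDS (slack = 0).
Description: the claimed parameters are [15, 7, 9]_16; such a code would be MDS (meets Singleton bound).


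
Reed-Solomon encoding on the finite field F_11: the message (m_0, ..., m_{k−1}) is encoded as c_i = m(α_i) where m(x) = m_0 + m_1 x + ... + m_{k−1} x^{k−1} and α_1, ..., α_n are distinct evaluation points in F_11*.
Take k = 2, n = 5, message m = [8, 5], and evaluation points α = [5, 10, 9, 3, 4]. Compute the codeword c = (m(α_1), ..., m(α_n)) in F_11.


c = [0, 3, 9, 1, 6]

Message polynomial: m(x) = 8 + 5·x (mod 11).
For each evaluation point α_i, compute m(α_i) mod 11:
  α_1 = 5: Horner steps 5 → 0, so m(5) = 0.
  α_2 = 10: Horner steps 5 → 3, so m(10) = 3.
  α_3 = 9: Horner steps 5 → 9, so m(9) = 9.
  α_4 = 3: Horner steps 5 → 1, so m(3) = 1.
  α_5 = 4: Horner steps 5 → 6, so m(4) = 6.
Codeword c = [0, 3, 9, 1, 6] ∈ F_11^5.


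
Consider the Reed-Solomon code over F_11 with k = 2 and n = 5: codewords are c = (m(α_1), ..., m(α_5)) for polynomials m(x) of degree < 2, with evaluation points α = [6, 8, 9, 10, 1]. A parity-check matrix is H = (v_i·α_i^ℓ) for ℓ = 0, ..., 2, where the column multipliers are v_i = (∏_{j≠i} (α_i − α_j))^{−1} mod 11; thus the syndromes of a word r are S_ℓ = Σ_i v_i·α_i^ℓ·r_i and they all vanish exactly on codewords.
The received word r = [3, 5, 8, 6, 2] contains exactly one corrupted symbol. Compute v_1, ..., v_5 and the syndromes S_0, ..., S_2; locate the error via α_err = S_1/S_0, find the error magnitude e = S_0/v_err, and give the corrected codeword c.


S = (1, 8, 9), error at position 2, error magnitude e = 6, c = [3, 10, 8, 6, 2].

Step 1: column multipliers v_i = (∏_{j≠i}(α_i − α_j))^{−1} mod 11.
  i = 1 (α = 6): (6−8)(6−9)(6−10)(6−1) = (−2)·(−3)·(−4)·5 = −120 ≡ 1, so v_1 = 1^{−1} = 1 (mod 11).
  i = 2 (α = 8): (8−6)(8−9)(8−10)(8−1) = 2·(−1)·(−2)·7 = 28 ≡ 6, so v_2 = 6^{−1} = 2 (mod 11).
  i = 3 (α = 9): (9−6)(9−8)(9−10)(9−1) = 3·1·(−1)·8 = −24 ≡ 9, so v_3 = 9^{−1} = 5 (mod 11).
  i = 4 (α = 10): (10−6)(10−8)(10−9)(10−1) = 4·2·1·9 = 72 ≡ 6, so v_4 = 6^{−1} = 2 (mod 11).
  i = 5 (α = 1): (1−6)(1−8)(1−9)(1−10) = (−5)·(−7)·(−8)·(−9) = 2520 ≡ 1, so v_5 = 1^{−1} = 1 (mod 11).
  v = [1, 2, 5, 2, 1].
Step 2: syndromes of r = [3, 5, 8, 6, 2] (all sums mod 11).
  S_0 = Σ v_i r_i = 1·3 + 2·5 + 5·8 + 2·6 + 1·2 = 67 ≡ 1.
  S_1 = Σ v_i α_i r_i = 1·6·3 + 2·8·5 + 5·9·8 + 2·10·6 + 1·1·2 = 580 ≡ 8.
  α_i^2 mod 11 = [3, 9, 4, 1, 1].
  S_2 = Σ v_i α_i^2 r_i = 1·3·3 + 2·9·5 + 5·4·8 + 2·1·6 + 1·1·2 = 273 ≡ 9.
  S = (1, 8, 9) ≠ 0, so r is not a codeword (an error is present).
Step 3: locate the error. For a single error e at position i, S_ℓ = v_i·e·α_i^ℓ, so α_err = S_1/S_0.
  S_0^{−1} = 1^{−1} = 1 (mod 11), so α_err = 8·1 = 8 ≡ 8 = α_2. Error position i = 2.
  Consistency check: S_2/S_1 = 9·7 = 63 ≡ 8 = α_err ✓ (single-error assumption holds).
Step 4: error magnitude e = S_0/v_2 = S_0·∏_{j≠2}(α_2 − α_j) = 1·6 = 6 ≡ 6 (mod 11).
Step 5: correct position 2: c_2 = r_2 − e = 5 − 6 ≡ 10 (mod 11). Hence c = [3, 10, 8, 6, 2].
  Check: interpolating c through the α_i gives m(x) = 4 + 9·x (degree < 2) with m(α_i) = c_i for every i, so c is indeed a codeword.


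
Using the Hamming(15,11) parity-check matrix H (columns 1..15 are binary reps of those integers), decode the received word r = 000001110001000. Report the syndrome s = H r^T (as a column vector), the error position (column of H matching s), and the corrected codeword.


s = (0, 1, 0, 1)^T, error position = 5, corrected codeword c = 000011110001000

Compute s = H r^T mod 2 one row at a time:
  s_1 = 1 + 0 + 0 + 0 + 1 + 0 + 0 + 0 = 2 ≡ 0 (mod 2).
  s_2 = 0 + 0 + 1 + 1 + 1 + 0 + 0 + 0 = 3 ≡ 1 (mod 2).
  s_3 = 0 + 0 + 1 + 1 + 0 + 0 + 0 + 0 = 2 ≡ 0 (mod 2).
  s_4 = 0 + 0 + 0 + 1 + 0 + 0 + 0 + 0 = 1 ≡ 1 (mod 2).
s = (0, 1, 0, 1)^T — this equals column 5 of H (binary 0101), so error is at position 5.
Correct: flip bit 5 of r = 000001110001000 to get c = 000011110001000.


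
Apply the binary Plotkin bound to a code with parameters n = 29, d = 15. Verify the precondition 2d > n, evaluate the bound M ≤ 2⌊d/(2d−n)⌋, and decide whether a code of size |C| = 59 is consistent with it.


Plotkin bound M ≤ 30; given |C| = 59 > bound (violated).

Check applicability: 2d = 30, n = 29.
2d − n = 1 > 0, so Plotkin applies.
Compute d/(2d−n) = 15/1 ≈ 15.0000.
⌊d/(2d−n)⌋ = 15.
Plotkin bound: M ≤ 2·15 = 30.
Given |C| = 59, check: VIOLATED.
This |C| is above the Plotkin bound, so no binary code with n = 29, d = 15 and 59 codewords exists.


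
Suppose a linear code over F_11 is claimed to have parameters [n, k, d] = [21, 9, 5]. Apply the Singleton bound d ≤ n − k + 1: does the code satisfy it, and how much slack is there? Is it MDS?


Singleton RHS = n − k + 1 = 13, slack = 8, bound satisfied, not MDS.

Singleton bound: d ≤ n − k + 1.
Here n = 21, k = 9, so n − k + 1 = 13.
Given d = 5, check d ≤ 13: YES.
Slack = (n − k + 1) − d = 8.
The code is NOT MDS (slack = 8 > 0).
Description: the claimed parameters are [21, 9, 5]_11; such a code would be non-MDS.


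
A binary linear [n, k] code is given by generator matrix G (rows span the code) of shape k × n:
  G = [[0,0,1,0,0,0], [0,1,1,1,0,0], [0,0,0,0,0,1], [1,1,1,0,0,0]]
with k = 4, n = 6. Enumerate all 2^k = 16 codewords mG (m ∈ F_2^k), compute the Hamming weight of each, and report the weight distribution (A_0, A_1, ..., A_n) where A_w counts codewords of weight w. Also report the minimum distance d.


Weight distribution: A_0 = 1, A_1 = 2, A_2 = 4, A_3 = 6, A_4 = 3. Minimum distance d = 1.

Enumerate all 2^4 = 16 messages m ∈ F_2^4.
For each, compute codeword c = mG in F_2^6, then tally its weight.
  m = 0000 → c = 000000, weight = 0.
  m = 1000 → c = 001000, weight = 1.
  m = 0100 → c = 011100, weight = 3.
  m = 1100 → c = 010100, weight = 2.
  m = 0010 → c = 000001, weight = 1.
  m = 1010 → c = 001001, weight = 2.
  m = 0110 → c = 011101, weight = 4.
  m = 1110 → c = 010101, weight = 3.
  m = 0001 → c = 111000, weight = 3.
  m = 1001 → c = 110000, weight = 2.
  m = 0101 → c = 100100, weight = 2.
  m = 1101 → c = 101100, weight = 3.
  m = 0011 → c = 111001, weight = 4.
  m = 1011 → c = 110001, weight = 3.
  m = 0111 → c = 100101, weight = 3.
  m = 1111 → c = 101101, weight = 4.
Tally weights:
  weight 0: 1 codewords.
  weight 1: 2 codewords.
  weight 2: 4 codewords.
  weight 3: 6 codewords.
  weight 4: 3 codewords.
Minimum distance d = smallest w > 0 with A_w > 0 = 1.
Sanity: Σ A_w = 16 = 2^4 = 16 ✓.


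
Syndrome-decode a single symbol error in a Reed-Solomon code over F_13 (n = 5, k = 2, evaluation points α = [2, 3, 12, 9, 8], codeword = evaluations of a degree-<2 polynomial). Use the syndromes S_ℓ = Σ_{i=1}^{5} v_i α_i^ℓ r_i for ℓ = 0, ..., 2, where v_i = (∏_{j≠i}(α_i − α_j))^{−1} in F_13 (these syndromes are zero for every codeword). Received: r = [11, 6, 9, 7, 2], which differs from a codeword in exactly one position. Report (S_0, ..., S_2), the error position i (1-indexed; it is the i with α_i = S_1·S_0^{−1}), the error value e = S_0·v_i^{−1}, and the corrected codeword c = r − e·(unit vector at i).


S = (1, 3, 9), error at position 2, error magnitude e = 3, c = [11, 3, 9, 7, 2].

Step 1: column multipliers v_i = (∏_{j≠i}(α_i − α_j))^{−1} mod 13.
  i = 1 (α = 2): (2−3)(2−12)(2−9)(2−8) = (−1)·(−10)·(−7)·(−6) = 420 ≡ 4, so v_1 = 4^{−1} = 10 (mod 13).
  i = 2 (α = 3): (3−2)(3−12)(3−9)(3−8) = 1·(−9)·(−6)·(−5) = −270 ≡ 3, so v_2 = 3^{−1} = 9 (mod 13).
  i = 3 (α = 12): (12−2)(12−3)(12−9)(12−8) = 10·9·3·4 = 1080 ≡ 1, so v_3 = 1^{−1} = 1 (mod 13).
  i = 4 (α = 9): (9−2)(9−3)(9−12)(9−8) = 7·6·(−3)·1 = −126 ≡ 4, so v_4 = 4^{−1} = 10 (mod 13).
  i = 5 (α = 8): (8−2)(8−3)(8−12)(8−9) = 6·5·(−4)·(−1) = 120 ≡ 3, so v_5 = 3^{−1} = 9 (mod 13).
  v = [10, 9, 1, 10, 9].
Step 2: syndromes of r = [11, 6, 9, 7, 2] (all sums mod 13).
  S_0 = Σ v_i r_i = 10·11 + 9·6 + 1·9 + 10·7 + 9·2 = 261 ≡ 1.
  S_1 = Σ v_i α_i r_i = 10·2·11 + 9·3·6 + 1·12·9 + 10·9·7 + 9·8·2 = 1264 ≡ 3.
  α_i^2 mod 13 = [4, 9, 1, 3, 12].
  S_2 = Σ v_i α_i^2 r_i = 10·4·11 + 9·9·6 + 1·1·9 + 10·3·7 + 9·12·2 = 1361 ≡ 9.
  S = (1, 3, 9) ≠ 0, so r is not a codeword (an error is present).
Step 3: locate the error. For a single error e at position i, S_ℓ = v_i·e·α_i^ℓ, so α_err = S_1/S_0.
  S_0^{−1} = 1^{−1} = 1 (mod 13), so α_err = 3·1 = 3 ≡ 3 = α_2. Error position i = 2.
  Consistency check: S_2/S_1 = 9·9 = 81 ≡ 3 = α_err ✓ (single-error assumption holds).
Step 4: error magnitude e = S_0/v_2 = S_0·∏_{j≠2}(α_2 − α_j) = 1·3 = 3 ≡ 3 (mod 13).
Step 5: correct position 2: c_2 = r_2 − e = 6 − 3 ≡ 3 (mod 13). Hence c = [11, 3, 9, 7, 2].
  Check: interpolating c through the α_i gives m(x) = 1 + 5·x (degree < 2) with m(α_i) = c_i for every i, so c is indeed a codeword.
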